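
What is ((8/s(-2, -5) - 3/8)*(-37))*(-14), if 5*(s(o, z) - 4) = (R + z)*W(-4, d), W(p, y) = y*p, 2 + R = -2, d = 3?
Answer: -259/8 ≈ -32.375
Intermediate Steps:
R = -4 (R = -2 - 2 = -4)
W(p, y) = p*y
s(o, z) = 68/5 - 12*z/5 (s(o, z) = 4 + ((-4 + z)*(-4*3))/5 = 4 + ((-4 + z)*(-12))/5 = 4 + (48 - 12*z)/5 = 4 + (48/5 - 12*z/5) = 68/5 - 12*z/5)
((8/s(-2, -5) - 3/8)*(-37))*(-14) = ((8/(68/5 - 12/5*(-5)) - 3/8)*(-37))*(-14) = ((8/(68/5 + 12) - 3*⅛)*(-37))*(-14) = ((8/(128/5) - 3/8)*(-37))*(-14) = ((8*(5/128) - 3/8)*(-37))*(-14) = ((5/16 - 3/8)*(-37))*(-14) = -1/16*(-37)*(-14) = (37/16)*(-14) = -259/8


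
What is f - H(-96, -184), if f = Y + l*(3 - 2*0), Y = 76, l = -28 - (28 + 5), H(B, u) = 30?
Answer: -137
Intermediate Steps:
l = -61 (l = -28 - 1*33 = -28 - 33 = -61)
f = -107 (f = 76 - 61*(3 - 2*0) = 76 - 61*(3 + 0) = 76 - 61*3 = 76 - 183 = -107)
f - H(-96, -184) = -107 - 1*30 = -107 - 30 = -137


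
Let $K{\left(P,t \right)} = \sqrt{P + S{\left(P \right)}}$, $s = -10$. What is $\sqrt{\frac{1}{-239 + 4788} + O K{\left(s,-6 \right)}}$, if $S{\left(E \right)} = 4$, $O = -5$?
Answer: $\frac{\sqrt{4549 - 103467005 i \sqrt{6}}}{4549} \approx 2.4746 - 2.4746 i$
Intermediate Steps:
$K{\left(P,t \right)} = \sqrt{4 + P}$ ($K{\left(P,t \right)} = \sqrt{P + 4} = \sqrt{4 + P}$)
$\sqrt{\frac{1}{-239 + 4788} + O K{\left(s,-6 \right)}} = \sqrt{\frac{1}{-239 + 4788} - 5 \sqrt{4 - 10}} = \sqrt{\frac{1}{4549} - 5 \sqrt{-6}} = \sqrt{\frac{1}{4549} - 5 i \sqrt{6}}$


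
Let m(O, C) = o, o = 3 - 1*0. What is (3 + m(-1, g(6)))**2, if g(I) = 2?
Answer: 36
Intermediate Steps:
o = 3 (o = 3 + 0 = 3)
m(O, C) = 3
(3 + m(-1, g(6)))**2 = (3 + 3)**2 = 6**2 = 36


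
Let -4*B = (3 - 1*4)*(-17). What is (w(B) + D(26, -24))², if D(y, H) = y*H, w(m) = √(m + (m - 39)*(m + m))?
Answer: 3117915/8 - 936*√646 ≈ 3.6595e+5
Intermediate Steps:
B = -17/4 (B = -(3 - 1*4)*(-17)/4 = -(3 - 4)*(-17)/4 = -(-1)*(-17)/4 = -¼*17 = -17/4 ≈ -4.2500)
w(m) = √(m + 2*m*(-39 + m)) (w(m) = √(m + (-39 + m)*(2*m)) = √(m + 2*m*(-39 + m)))
D(y, H) = H*y
(w(B) + D(26, -24))² = (√(-17*(-77 + 2*(-17/4))/4) - 24*26)² = (√(-17*(-77 - 17/2)/4) - 624)² = (√(-17/4*(-171/2)) - 624)² = (√(2907/8) - 624)² = (3*√646/4 - 624)² = (-624 + 3*√646/4)²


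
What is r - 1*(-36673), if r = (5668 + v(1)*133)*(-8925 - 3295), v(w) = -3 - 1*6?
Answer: -54598947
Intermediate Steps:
v(w) = -9 (v(w) = -3 - 6 = -9)
r = -54635620 (r = (5668 - 9*133)*(-8925 - 3295) = (5668 - 1197)*(-12220) = 4471*(-12220) = -54635620)
r - 1*(-36673) = -54635620 - 1*(-36673) = -54635620 + 36673 = -54598947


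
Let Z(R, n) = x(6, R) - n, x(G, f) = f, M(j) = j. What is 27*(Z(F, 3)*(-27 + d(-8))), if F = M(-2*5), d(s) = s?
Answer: 12285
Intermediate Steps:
F = -10 (F = -2*5 = -10)
Z(R, n) = R - n
27*(Z(F, 3)*(-27 + d(-8))) = 27*((-10 - 1*3)*(-27 - 8)) = 27*((-10 - 3)*(-35)) = 27*(-13*(-35)) = 27*455 = 12285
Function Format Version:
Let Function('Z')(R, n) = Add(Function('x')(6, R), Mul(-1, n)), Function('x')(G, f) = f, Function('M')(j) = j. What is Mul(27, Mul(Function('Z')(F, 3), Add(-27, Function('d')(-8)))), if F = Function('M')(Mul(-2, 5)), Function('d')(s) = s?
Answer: 12285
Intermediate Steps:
F = -10 (F = Mul(-2, 5) = -10)
Function('Z')(R, n) = Add(R, Mul(-1, n))
Mul(27, Mul(Function('Z')(F, 3), Add(-27, Function('d')(-8)))) = Mul(27, Mul(Add(-10, Mul(-1, 3)), Add(-27, -8))) = Mul(27, Mul(Add(-10, -3), -35)) = Mul(27, Mul(-13, -35)) = Mul(27, 455) = 12285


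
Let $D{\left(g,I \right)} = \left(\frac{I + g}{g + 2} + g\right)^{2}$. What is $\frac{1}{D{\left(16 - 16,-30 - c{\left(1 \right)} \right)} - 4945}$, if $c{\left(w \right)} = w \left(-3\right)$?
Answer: $- \frac{4}{19051} \approx -0.00020996$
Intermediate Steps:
$c{\left(w \right)} = - 3 w$
$D{\left(g,I \right)} = \left(g + \frac{I + g}{2 + g}\right)^{2}$ ($D{\left(g,I \right)} = \left(\frac{I + g}{2 + g} + g\right)^{2} = \left(g + \frac{I + g}{2 + g}\right)^{2}$)
$\frac{1}{D{\left(16 - 16,-30 - c{\left(1 \right)} \right)} - 4945} = \frac{1}{\frac{\left(\left(-30 - \left(-3\right) 1\right) + \left(16 - 16\right)^{2} + 3 \left(16 - 16\right)\right)^{2}}{\left(2 + \left(16 - 16\right)\right)^{2}} - 4945} = \frac{1}{\frac{\left(\left(-30 - -3\right) + 0^{2} + 3 \cdot 0\right)^{2}}{\left(2 + 0\right)^{2}} - 4945} = \frac{1}{\frac{\left(\left(-30 + 3\right) + 0 + 0\right)^{2}}{4} - 4945} = \frac{1}{\frac{\left(-27 + 0 + 0\right)^{2}}{4} - 4945} = \frac{1}{\frac{\left(-27\right)^{2}}{4} - 4945} = \frac{1}{\frac{1}{4} \cdot 729 - 4945} = \frac{1}{\frac{729}{4} - 4945} = \frac{1}{- \frac{19051}{4}} = - \frac{4}{19051}$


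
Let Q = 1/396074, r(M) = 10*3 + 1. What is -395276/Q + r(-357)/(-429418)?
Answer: -67229057888301263/429418 ≈ -1.5656e+11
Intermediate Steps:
r(M) = 31 (r(M) = 30 + 1 = 31)
Q = 1/396074 ≈ 2.5248e-6
-395276/Q + r(-357)/(-429418) = -395276/1/396074 + 31/(-429418) = -395276*396074 + 31*(-1/429418) = -156558546424 - 31/429418 = -67229057888301263/429418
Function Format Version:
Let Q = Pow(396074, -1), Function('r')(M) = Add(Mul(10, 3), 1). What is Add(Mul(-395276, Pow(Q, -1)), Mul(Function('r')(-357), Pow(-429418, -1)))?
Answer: Rational(-67229057888301263, 429418) ≈ -1.5656e+11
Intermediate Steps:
Function('r')(M) = 31 (Function('r')(M) = Add(30, 1) = 31)
Q = Rational(1, 396074) ≈ 2.5248e-6
Add(Mul(-395276, Pow(Q, -1)), Mul(Function('r')(-357), Pow(-429418, -1))) = Add(Mul(-395276, Pow(Rational(1, 396074), -1)), Mul(31, Pow(-429418, -1))) = Add(Mul(-395276, 396074), Mul(31, Rational(-1, 429418))) = Add(-156558546424, Rational(-31, 429418)) = Rational(-67229057888301263, 429418)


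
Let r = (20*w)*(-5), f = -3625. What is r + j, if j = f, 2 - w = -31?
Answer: -6925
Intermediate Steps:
w = 33 (w = 2 - 1*(-31) = 2 + 31 = 33)
r = -3300 (r = (20*33)*(-5) = 660*(-5) = -3300)
j = -3625
r + j = -3300 - 3625 = -6925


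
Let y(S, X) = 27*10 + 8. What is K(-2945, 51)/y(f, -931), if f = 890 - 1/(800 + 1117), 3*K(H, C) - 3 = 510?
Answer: 171/278 ≈ 0.61511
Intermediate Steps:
K(H, C) = 171 (K(H, C) = 1 + (⅓)*510 = 1 + 170 = 171)
f = 1706129/1917 (f = 890 - 1/1917 = 1706129/1917 ≈ 890.00)
y(S, X) = 278 (y(S, X) = 270 + 8 = 278)
K(-2945, 51)/y(f, -931) = 171/278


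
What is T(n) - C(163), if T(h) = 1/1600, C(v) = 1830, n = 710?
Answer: -2927999/1600 ≈ -1830.0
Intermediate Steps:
T(h) = 1/1600
T(n) - C(163) = 1/1600 - 1*1830 = 1/1600 - 1830 = -2927999/1600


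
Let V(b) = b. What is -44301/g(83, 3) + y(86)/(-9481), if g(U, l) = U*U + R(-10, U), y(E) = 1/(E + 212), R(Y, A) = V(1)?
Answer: -31291326407/4866644705 ≈ -6.4298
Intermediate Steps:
R(Y, A) = 1
y(E) = 1/(212 + E)
g(U, l) = 1 + U² (g(U, l) = U*U + 1 = U² + 1 = 1 + U²)
-44301/g(83, 3) + y(86)/(-9481) = -44301/(1 + 83²) + 1/((212 + 86)*(-9481)) = -44301/(1 + 6889) - 1/9481/298 = -44301/6890 + (1/298)*(-1/9481) = -44301*1/6890 - 1/2825338 = -44301/6890 - 1/2825338 = -31291326407/4866644705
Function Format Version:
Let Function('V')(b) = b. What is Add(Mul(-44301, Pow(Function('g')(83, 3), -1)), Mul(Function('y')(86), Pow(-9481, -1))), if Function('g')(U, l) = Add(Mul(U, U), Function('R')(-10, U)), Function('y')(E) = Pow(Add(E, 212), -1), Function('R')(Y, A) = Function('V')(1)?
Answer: Rational(-31291326407, 4866644705) ≈ -6.4298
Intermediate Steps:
Function('R')(Y, A) = 1
Function('y')(E) = Pow(Add(212, E), -1)
Function('g')(U, l) = Add(1, Pow(U, 2)) (Function('g')(U, l) = Add(Mul(U, U), 1) = Add(Pow(U, 2), 1) = Add(1, Pow(U, 2)))
Add(Mul(-44301, Pow(Function('g')(83, 3), -1)), Mul(Function('y')(86), Pow(-9481, -1))) = Add(Mul(-44301, Pow(Add(1, Pow(83, 2)), -1)), Mul(Pow(Add(212, 86), -1), Pow(-9481, -1))) = Add(Mul(-44301, Pow(Add(1, 6889), -1)), Mul(Pow(298, -1), Rational(-1, 9481))) = Add(Mul(-44301, Pow(6890, -1)), Mul(Rational(1, 298), Rational(-1, 9481))) = Add(Mul(-44301, Rational(1, 6890)), Rational(-1, 2825338)) = Add(Rational(-44301, 6890), Rational(-1, 2825338)) = Rational(-31291326407, 4866644705)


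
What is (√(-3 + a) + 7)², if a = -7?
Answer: (7 + I*√10)² ≈ 39.0 + 44.272*I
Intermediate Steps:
(√(-3 + a) + 7)² = (√(-3 - 7) + 7)² = (√(-10) + 7)² = (I*√10 + 7)² = (7 + I*√10)²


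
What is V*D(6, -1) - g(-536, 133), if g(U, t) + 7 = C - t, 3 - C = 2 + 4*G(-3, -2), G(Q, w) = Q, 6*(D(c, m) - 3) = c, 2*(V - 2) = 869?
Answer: 1873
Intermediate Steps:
V = 873/2 (V = 2 + (1/2)*869 = 2 + 869/2 = 873/2 ≈ 436.50)
D(c, m) = 3 + c/6
C = 13 (C = 3 - (2 + 4*(-3)) = 3 - (2 - 12) = 3 - 1*(-10) = 3 + 10 = 13)
g(U, t) = 6 - t (g(U, t) = -7 + (13 - t) = 6 - t)
V*D(6, -1) - g(-536, 133) = 873*(3 + (1/6)*6)/2 - (6 - 1*133) = 873*(3 + 1)/2 - (6 - 133) = (873/2)*4 - 1*(-127) = 1746 + 127 = 1873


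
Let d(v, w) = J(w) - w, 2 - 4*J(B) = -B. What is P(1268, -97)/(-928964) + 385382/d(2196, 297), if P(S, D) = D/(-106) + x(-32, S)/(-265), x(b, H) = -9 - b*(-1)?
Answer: -758972729509823/437699967880 ≈ -1734.0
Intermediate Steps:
J(B) = ½ + B/4 (J(B) = ½ - (-1)*B/4 = ½ + B/4)
d(v, w) = ½ - 3*w/4 (d(v, w) = (½ + w/4) - w = ½ - 3*w/4)
x(b, H) = -9 + b (x(b, H) = -9 - (-1)*b = -9 + b)
P(S, D) = 41/265 - D/106 (P(S, D) = D/(-106) + (-9 - 32)/(-265) = D*(-1/106) - 41*(-1/265) = -D/106 + 41/265 = 41/265 - D/106)
P(1268, -97)/(-928964) + 385382/d(2196, 297) = (41/265 - 1/106*(-97))/(-928964) + 385382/(½ - ¾*297) = (41/265 + 97/106)*(-1/928964) + 385382/(½ - 891/4) = (567/530)*(-1/928964) + 385382/(-889/4) = -567/492350920 + 385382*(-4/889) = -567/492350920 - 1541528/889 = -758972729509823/437699967880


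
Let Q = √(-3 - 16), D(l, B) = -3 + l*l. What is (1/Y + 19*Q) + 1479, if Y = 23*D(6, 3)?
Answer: 1122562/759 + 19*I*√19 ≈ 1479.0 + 82.819*I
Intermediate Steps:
D(l, B) = -3 + l²
Q = I*√19 (Q = √(-19) = I*√19 ≈ 4.3589*I)
Y = 759 (Y = 23*(-3 + 6²) = 23*(-3 + 36) = 23*33 = 759)
(1/Y + 19*Q) + 1479 = (1/759 + 19*(I*√19)) + 1479 = (1/759 + 19*I*√19) + 1479 = 1122562/759 + 19*I*√19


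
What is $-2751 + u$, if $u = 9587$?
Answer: $6836$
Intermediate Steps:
$-2751 + u = -2751 + 9587 = 6836$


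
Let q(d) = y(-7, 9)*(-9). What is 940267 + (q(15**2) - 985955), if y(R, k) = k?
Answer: -45769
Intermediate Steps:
q(d) = -81 (q(d) = 9*(-9) = -81)
940267 + (q(15**2) - 985955) = 940267 + (-81 - 985955) = 940267 - 986036 = -45769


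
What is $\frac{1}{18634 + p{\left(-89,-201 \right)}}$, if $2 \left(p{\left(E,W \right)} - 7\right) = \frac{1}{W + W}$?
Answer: $\frac{804}{14987363} \approx 5.3645 \cdot 10^{-5}$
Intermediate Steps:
$p{\left(E,W \right)} = 7 + \frac{1}{4 W}$ ($p{\left(E,W \right)} = 7 + \frac{1}{2 \left(W + W\right)} = 7 + \frac{1}{2 \cdot 2 W} = 7 + \frac{\frac{1}{2} \frac{1}{W}}{2} = 7 + \frac{1}{4 W}$)
$\frac{1}{18634 + p{\left(-89,-201 \right)}} = \frac{1}{18634 + \left(7 + \frac{1}{4 \left(-201\right)}\right)} = \frac{1}{18634 + \left(7 + \frac{1}{4} \left(- \frac{1}{201}\right)\right)} = \frac{1}{18634 + \left(7 - \frac{1}{804}\right)} = \frac{1}{18634 + \frac{5627}{804}} = \frac{1}{\frac{14987363}{804}} = \frac{804}{14987363}$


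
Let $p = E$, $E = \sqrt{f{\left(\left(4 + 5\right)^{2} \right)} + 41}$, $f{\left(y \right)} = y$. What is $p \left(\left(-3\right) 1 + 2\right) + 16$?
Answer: $16 - \sqrt{122} \approx 4.9546$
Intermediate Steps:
$E = \sqrt{122}$ ($E = \sqrt{\left(4 + 5\right)^{2} + 41} = \sqrt{9^{2} + 41} = \sqrt{81 + 41} = \sqrt{122} \approx 11.045$)
$p = \sqrt{122} \approx 11.045$
$p \left(\left(-3\right) 1 + 2\right) + 16 = \sqrt{122} \left(\left(-3\right) 1 + 2\right) + 16 = \sqrt{122} \left(-3 + 2\right) + 16 = \sqrt{122} \left(-1\right) + 16 = - \sqrt{122} + 16 = 16 - \sqrt{122}$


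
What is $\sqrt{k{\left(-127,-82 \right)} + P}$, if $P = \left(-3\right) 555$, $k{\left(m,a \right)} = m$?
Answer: $16 i \sqrt{7} \approx 42.332 i$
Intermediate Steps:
$P = -1665$
$\sqrt{k{\left(-127,-82 \right)} + P} = \sqrt{-127 - 1665} = \sqrt{-1792} = 16 i \sqrt{7}$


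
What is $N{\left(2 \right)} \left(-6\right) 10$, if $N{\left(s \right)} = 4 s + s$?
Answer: $-600$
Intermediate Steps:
$N{\left(s \right)} = 5 s$
$N{\left(2 \right)} \left(-6\right) 10 = 5 \cdot 2 \left(-6\right) 10 = 10 \left(-6\right) 10 = \left(-60\right) 10 = -600$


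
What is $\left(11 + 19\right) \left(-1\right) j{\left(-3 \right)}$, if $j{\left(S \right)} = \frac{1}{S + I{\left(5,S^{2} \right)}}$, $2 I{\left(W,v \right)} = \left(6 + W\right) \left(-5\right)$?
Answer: $\frac{60}{61} \approx 0.98361$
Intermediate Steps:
$I{\left(W,v \right)} = -15 - \frac{5 W}{2}$ ($I{\left(W,v \right)} = \frac{\left(6 + W\right) \left(-5\right)}{2} = \frac{-30 - 5 W}{2} = -15 - \frac{5 W}{2}$)
$j{\left(S \right)} = \frac{1}{- \frac{55}{2} + S}$ ($j{\left(S \right)} = \frac{1}{S - \frac{55}{2}} = \frac{1}{- \frac{55}{2} + S}$)
$\left(11 + 19\right) \left(-1\right) j{\left(-3 \right)} = \left(11 + 19\right) \left(-1\right) \frac{2}{-55 + 2 \left(-3\right)} = 30 \left(-1\right) \frac{2}{-55 - 6} = - 30 \frac{2}{-61} = - 30 \cdot 2 \left(- \frac{1}{61}\right) = \left(-30\right) \left(- \frac{2}{61}\right) = \frac{60}{61}$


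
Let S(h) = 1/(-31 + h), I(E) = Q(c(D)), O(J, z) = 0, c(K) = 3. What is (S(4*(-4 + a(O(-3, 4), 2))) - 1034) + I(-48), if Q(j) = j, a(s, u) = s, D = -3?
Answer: -48458/47 ≈ -1031.0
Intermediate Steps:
I(E) = 3
(S(4*(-4 + a(O(-3, 4), 2))) - 1034) + I(-48) = (1/(-31 + 4*(-4 + 0)) - 1034) + 3 = (1/(-31 + 4*(-4)) - 1034) + 3 = (1/(-31 - 16) - 1034) + 3 = (1/(-47) - 1034) + 3 = (-1/47 - 1034) + 3 = -48599/47 + 3 = -48458/47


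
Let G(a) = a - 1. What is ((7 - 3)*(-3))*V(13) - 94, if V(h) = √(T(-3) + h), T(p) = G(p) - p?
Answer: -94 - 24*√3 ≈ -135.57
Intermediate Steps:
G(a) = -1 + a
T(p) = -1 (T(p) = (-1 + p) - p = -1)
V(h) = √(-1 + h)
((7 - 3)*(-3))*V(13) - 94 = ((7 - 3)*(-3))*√(-1 + 13) - 94 = (4*(-3))*√12 - 94 = -24*√3 - 94 = -94 - 24*√3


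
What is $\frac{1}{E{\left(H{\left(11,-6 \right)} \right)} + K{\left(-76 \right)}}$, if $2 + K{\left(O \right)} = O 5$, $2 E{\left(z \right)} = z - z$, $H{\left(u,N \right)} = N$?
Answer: $- \frac{1}{382} \approx -0.0026178$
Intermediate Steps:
$E{\left(z \right)} = 0$ ($E{\left(z \right)} = \frac{z - z}{2} = \frac{1}{2} \cdot 0 = 0$)
$K{\left(O \right)} = -2 + 5 O$ ($K{\left(O \right)} = -2 + O 5 = -2 + 5 O$)
$\frac{1}{E{\left(H{\left(11,-6 \right)} \right)} + K{\left(-76 \right)}} = \frac{1}{0 + \left(-2 + 5 \left(-76\right)\right)} = \frac{1}{0 - 382} = \frac{1}{-382} = - \frac{1}{382}$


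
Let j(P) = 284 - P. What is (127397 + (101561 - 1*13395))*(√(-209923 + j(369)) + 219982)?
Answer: 47419979866 + 431126*I*√52502 ≈ 4.742e+10 + 9.8785e+7*I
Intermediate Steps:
(127397 + (101561 - 1*13395))*(√(-209923 + j(369)) + 219982) = (127397 + (101561 - 1*13395))*(√(-209923 + (284 - 1*369)) + 219982) = (127397 + (101561 - 13395))*(√(-209923 + (284 - 369)) + 219982) = (127397 + 88166)*(√(-209923 - 85) + 219982) = 215563*(√(-210008) + 219982) = 215563*(2*I*√52502 + 219982) = 215563*(219982 + 2*I*√52502) = 47419979866 + 431126*I*√52502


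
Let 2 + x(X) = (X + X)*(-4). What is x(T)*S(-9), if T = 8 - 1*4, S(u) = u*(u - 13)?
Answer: -6732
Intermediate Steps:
S(u) = u*(-13 + u)
T = 4 (T = 8 - 4 = 4)
x(X) = -2 - 8*X (x(X) = -2 + (X + X)*(-4) = -2 + (2*X)*(-4) = -2 - 8*X)
x(T)*S(-9) = (-2 - 8*4)*(-9*(-13 - 9)) = (-2 - 32)*(-9*(-22)) = -34*198 = -6732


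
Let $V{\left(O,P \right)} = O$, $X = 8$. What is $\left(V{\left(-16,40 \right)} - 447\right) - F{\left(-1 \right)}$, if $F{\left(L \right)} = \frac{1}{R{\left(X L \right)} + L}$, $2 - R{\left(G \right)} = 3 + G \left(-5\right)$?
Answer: $- \frac{19445}{42} \approx -462.98$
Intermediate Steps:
$R{\left(G \right)} = -1 + 5 G$ ($R{\left(G \right)} = 2 - \left(3 + G \left(-5\right)\right) = 2 - \left(3 - 5 G\right) = 2 + \left(-3 + 5 G\right) = -1 + 5 G$)
$F{\left(L \right)} = \frac{1}{-1 + 41 L}$ ($F{\left(L \right)} = \frac{1}{\left(-1 + 5 \cdot 8 L\right) + L} = \frac{1}{\left(-1 + 40 L\right) + L} = \frac{1}{-1 + 41 L}$)
$\left(V{\left(-16,40 \right)} - 447\right) - F{\left(-1 \right)} = \left(-16 - 447\right) - \frac{1}{-1 + 41 \left(-1\right)} = -463 - \frac{1}{-1 - 41} = -463 - \frac{1}{-42} = -463 - - \frac{1}{42} = -463 + \frac{1}{42} = - \frac{19445}{42}$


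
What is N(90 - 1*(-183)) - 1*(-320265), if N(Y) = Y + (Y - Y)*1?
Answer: 320538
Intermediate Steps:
N(Y) = Y (N(Y) = Y + 0*1 = Y + 0 = Y)
N(90 - 1*(-183)) - 1*(-320265) = (90 - 1*(-183)) - 1*(-320265) = (90 + 183) + 320265 = 273 + 320265 = 320538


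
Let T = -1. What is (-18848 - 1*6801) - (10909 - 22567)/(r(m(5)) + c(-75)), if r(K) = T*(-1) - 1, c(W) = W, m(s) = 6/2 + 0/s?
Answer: -645111/25 ≈ -25804.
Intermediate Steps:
m(s) = 3 (m(s) = 6*(½) + 0 = 3 + 0 = 3)
r(K) = 0 (r(K) = -1*(-1) - 1 = 1 - 1 = 0)
(-18848 - 1*6801) - (10909 - 22567)/(r(m(5)) + c(-75)) = (-18848 - 1*6801) - (10909 - 22567)/(0 - 75) = (-18848 - 6801) - (-11658)/(-75) = -25649 - (-11658)*(-1)/75 = -25649 - 1*3886/25 = -25649 - 3886/25 = -645111/25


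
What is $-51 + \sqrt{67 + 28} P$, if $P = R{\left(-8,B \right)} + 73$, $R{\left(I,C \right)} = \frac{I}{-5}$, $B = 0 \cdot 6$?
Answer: $-51 + \frac{373 \sqrt{95}}{5} \approx 676.11$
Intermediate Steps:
$B = 0$
$R{\left(I,C \right)} = - \frac{I}{5}$ ($R{\left(I,C \right)} = I \left(- \frac{1}{5}\right) = - \frac{I}{5}$)
$P = \frac{373}{5}$ ($P = \left(- \frac{1}{5}\right) \left(-8\right) + 73 = \frac{8}{5} + 73 = \frac{373}{5} \approx 74.6$)
$-51 + \sqrt{67 + 28} P = -51 + \sqrt{67 + 28} \cdot \frac{373}{5} = -51 + \sqrt{95} \cdot \frac{373}{5} = -51 + \frac{373 \sqrt{95}}{5}$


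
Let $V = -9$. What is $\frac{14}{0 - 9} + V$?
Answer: $- \frac{95}{9} \approx -10.556$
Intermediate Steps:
$\frac{14}{0 - 9} + V = \frac{14}{0 - 9} - 9 = \frac{14}{-9} - 9 = 14 \left(- \frac{1}{9}\right) - 9 = - \frac{14}{9} - 9 = - \frac{95}{9}$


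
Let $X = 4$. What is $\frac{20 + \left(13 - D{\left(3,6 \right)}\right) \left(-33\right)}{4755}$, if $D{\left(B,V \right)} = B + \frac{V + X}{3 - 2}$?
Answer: $\frac{4}{951} \approx 0.0042061$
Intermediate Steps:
$D{\left(B,V \right)} = 4 + B + V$ ($D{\left(B,V \right)} = B + \frac{V + 4}{3 - 2} = B + \frac{4 + V}{1} = B + \left(4 + V\right) 1 = B + \left(4 + V\right) = 4 + B + V$)
$\frac{20 + \left(13 - D{\left(3,6 \right)}\right) \left(-33\right)}{4755} = \frac{20 + \left(13 - \left(4 + 3 + 6\right)\right) \left(-33\right)}{4755} = \left(20 + \left(13 - 13\right) \left(-33\right)\right) \frac{1}{4755} = \left(20 + 0 \left(-33\right)\right) \frac{1}{4755} = \left(20 + 0\right) \frac{1}{4755} = 20 \cdot \frac{1}{4755} = \frac{4}{951}$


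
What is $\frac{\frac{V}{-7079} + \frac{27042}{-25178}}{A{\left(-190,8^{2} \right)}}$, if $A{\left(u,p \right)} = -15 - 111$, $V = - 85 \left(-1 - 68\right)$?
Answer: $\frac{28258274}{1871468151} \approx 0.0151$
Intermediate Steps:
$V = 5865$ ($V = \left(-85\right) \left(-69\right) = 5865$)
$A{\left(u,p \right)} = -126$ ($A{\left(u,p \right)} = -15 - 111 = -126$)
$\frac{\frac{V}{-7079} + \frac{27042}{-25178}}{A{\left(-190,8^{2} \right)}} = \frac{\frac{5865}{-7079} + \frac{27042}{-25178}}{-126} = \left(5865 \left(- \frac{1}{7079}\right) + 27042 \left(- \frac{1}{25178}\right)\right) \left(- \frac{1}{126}\right) = \left(- \frac{5865}{7079} - \frac{13521}{12589}\right) \left(- \frac{1}{126}\right) = \left(- \frac{169549644}{89117531}\right) \left(- \frac{1}{126}\right) = \frac{28258274}{1871468151}$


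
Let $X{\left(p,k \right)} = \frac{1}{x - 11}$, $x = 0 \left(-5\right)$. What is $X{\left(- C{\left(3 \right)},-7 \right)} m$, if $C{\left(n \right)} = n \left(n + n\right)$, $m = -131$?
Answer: $\frac{131}{11} \approx 11.909$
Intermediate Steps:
$x = 0$
$C{\left(n \right)} = 2 n^{2}$ ($C{\left(n \right)} = n 2 n = 2 n^{2}$)
$X{\left(p,k \right)} = - \frac{1}{11}$ ($X{\left(p,k \right)} = \frac{1}{0 - 11} = \frac{1}{-11} = - \frac{1}{11}$)
$X{\left(- C{\left(3 \right)},-7 \right)} m = \left(- \frac{1}{11}\right) \left(-131\right) = \frac{131}{11}$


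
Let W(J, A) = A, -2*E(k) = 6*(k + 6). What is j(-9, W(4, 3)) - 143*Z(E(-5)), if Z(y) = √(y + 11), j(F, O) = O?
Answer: 3 - 286*√2 ≈ -401.46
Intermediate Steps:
E(k) = -18 - 3*k (E(k) = -3*(k + 6) = -3*(6 + k) = -(36 + 6*k)/2 = -18 - 3*k)
Z(y) = √(11 + y)
j(-9, W(4, 3)) - 143*Z(E(-5)) = 3 - 143*√(11 + (-18 - 3*(-5))) = 3 - 143*√(11 + (-18 + 15)) = 3 - 143*√(11 - 3) = 3 - 286*√2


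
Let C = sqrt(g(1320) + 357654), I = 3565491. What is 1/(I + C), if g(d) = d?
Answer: 1188497/4237575237369 - 7*sqrt(814)/4237575237369 ≈ 2.8042e-7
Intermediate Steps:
C = 21*sqrt(814) (C = sqrt(1320 + 357654) = sqrt(358974) = 21*sqrt(814) ≈ 599.14)
1/(I + C) = 1/(3565491 + 21*sqrt(814))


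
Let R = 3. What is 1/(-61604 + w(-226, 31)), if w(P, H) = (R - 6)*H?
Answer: -1/61697 ≈ -1.6208e-5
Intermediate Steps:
w(P, H) = -3*H (w(P, H) = (3 - 6)*H = -3*H)
1/(-61604 + w(-226, 31)) = 1/(-61604 - 3*31) = 1/(-61604 - 93) = 1/(-61697) = -1/61697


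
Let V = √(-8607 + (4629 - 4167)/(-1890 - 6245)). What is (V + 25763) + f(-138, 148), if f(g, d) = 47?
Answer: 25810 + 3*I*√63288860105/8135 ≈ 25810.0 + 92.774*I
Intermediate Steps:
V = 3*I*√63288860105/8135 (V = √(-8607 + 462/(-8135)) = √(-8607 + 462*(-1/8135)) = √(-8607 - 462/8135) = √(-70018407/8135) = 3*I*√63288860105/8135 ≈ 92.774*I)
(V + 25763) + f(-138, 148) = (3*I*√63288860105/8135 + 25763) + 47 = (25763 + 3*I*√63288860105/8135) + 47 = 25810 + 3*I*√63288860105/8135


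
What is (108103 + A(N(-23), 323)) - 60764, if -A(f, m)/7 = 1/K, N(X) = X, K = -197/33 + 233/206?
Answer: 222452759/4699 ≈ 47340.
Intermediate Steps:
K = -32893/6798 (K = -197*1/33 + 233*(1/206) = -197/33 + 233/206 = -32893/6798 ≈ -4.8386)
A(f, m) = 6798/4699 (A(f, m) = -7/(-32893/6798) = -7*(-6798/32893) = 6798/4699)
(108103 + A(N(-23), 323)) - 60764 = (108103 + 6798/4699) - 60764 = 507982795/4699 - 60764 = 222452759/4699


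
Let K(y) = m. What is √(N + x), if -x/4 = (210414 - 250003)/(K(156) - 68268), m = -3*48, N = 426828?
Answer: √124851894783585/17103 ≈ 653.32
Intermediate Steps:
m = -144
K(y) = -144
x = -39589/17103 (x = -4*(210414 - 250003)/(-144 - 68268) = -(-158356)/(-68412) = -(-158356)*(-1)/68412 = -4*39589/68412 = -39589/17103 ≈ -2.3147)
√(N + x) = √(426828 - 39589/17103) = √(7299999695/17103) = √124851894783585/17103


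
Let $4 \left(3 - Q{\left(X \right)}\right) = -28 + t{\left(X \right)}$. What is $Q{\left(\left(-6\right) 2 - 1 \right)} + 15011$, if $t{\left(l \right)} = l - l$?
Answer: $15021$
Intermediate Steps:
$t{\left(l \right)} = 0$
$Q{\left(X \right)} = 10$ ($Q{\left(X \right)} = 3 - \frac{-28 + 0}{4} = 3 - -7 = 3 + 7 = 10$)
$Q{\left(\left(-6\right) 2 - 1 \right)} + 15011 = 10 + 15011 = 15021$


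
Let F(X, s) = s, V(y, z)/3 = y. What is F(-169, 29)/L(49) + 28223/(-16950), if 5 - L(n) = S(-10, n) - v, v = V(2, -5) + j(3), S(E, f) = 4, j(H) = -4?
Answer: 45209/5650 ≈ 8.0016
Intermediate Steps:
V(y, z) = 3*y
v = 2 (v = 3*2 - 4 = 6 - 4 = 2)
L(n) = 3 (L(n) = 5 - (4 - 1*2) = 5 - (4 - 2) = 5 - 1*2 = 5 - 2 = 3)
F(-169, 29)/L(49) + 28223/(-16950) = 29/3 + 28223/(-16950) = 29*(⅓) + 28223*(-1/16950) = 29/3 - 28223/16950 = 45209/5650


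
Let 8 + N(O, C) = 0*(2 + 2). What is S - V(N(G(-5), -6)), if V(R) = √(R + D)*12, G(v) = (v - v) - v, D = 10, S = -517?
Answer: -517 - 12*√2 ≈ -533.97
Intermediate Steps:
G(v) = -v (G(v) = 0 - v = -v)
N(O, C) = -8 (N(O, C) = -8 + 0*(2 + 2) = -8 + 0*4 = -8 + 0 = -8)
V(R) = 12*√(10 + R) (V(R) = √(R + 10)*12 = √(10 + R)*12 = 12*√(10 + R))
S - V(N(G(-5), -6)) = -517 - 12*√(10 - 8) = -517 - 12*√2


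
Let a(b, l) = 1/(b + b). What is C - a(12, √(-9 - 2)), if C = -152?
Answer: -3649/24 ≈ -152.04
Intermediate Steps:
a(b, l) = 1/(2*b)
C - a(12, √(-9 - 2)) = -152 - 1/(2*12) = -152 - 1*1/24 = -152 - 1/24 = -3649/24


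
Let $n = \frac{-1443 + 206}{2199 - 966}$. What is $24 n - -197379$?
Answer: $\frac{81112873}{411} \approx 1.9736 \cdot 10^{5}$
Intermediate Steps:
$n = - \frac{1237}{1233} \approx -1.0032$
$24 n - -197379 = 24 \left(- \frac{1237}{1233}\right) - -197379 = - \frac{9896}{411} + 197379 = \frac{81112873}{411}$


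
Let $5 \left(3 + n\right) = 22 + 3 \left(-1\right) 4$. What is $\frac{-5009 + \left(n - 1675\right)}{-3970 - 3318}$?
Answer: $\frac{6685}{7288} \approx 0.91726$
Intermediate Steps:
$n = -1$ ($n = -3 + \frac{22 + 3 \left(-1\right) 4}{5} = -3 + \frac{22 - 12}{5} = -3 + \frac{1}{5} \cdot 10 = -3 + 2 = -1$)
$\frac{-5009 + \left(n - 1675\right)}{-3970 - 3318} = \frac{-5009 - 1676}{-3970 - 3318} = \frac{-5009 - 1676}{-7288} = \left(-6685\right) \left(- \frac{1}{7288}\right) = \frac{6685}{7288}$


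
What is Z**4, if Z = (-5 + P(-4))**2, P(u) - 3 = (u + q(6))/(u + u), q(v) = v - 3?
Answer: 2562890625/16777216 ≈ 152.76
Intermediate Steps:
q(v) = -3 + v
P(u) = 3 + (3 + u)/(2*u) (P(u) = 3 + (u + (-3 + 6))/(u + u) = 3 + (u + 3)/((2*u)) = 3 + (3 + u)*(1/(2*u)) = 3 + (3 + u)/(2*u))
Z = 225/64 (Z = (-5 + (1/2)*(3 + 7*(-4))/(-4))**2 = (-5 + (1/2)*(-1/4)*(3 - 28))**2 = (-5 + (1/2)*(-1/4)*(-25))**2 = (-5 + 25/8)**2 = (-15/8)**2 = 225/64 ≈ 3.5156)
Z**4 = (225/64)**4 = 2562890625/16777216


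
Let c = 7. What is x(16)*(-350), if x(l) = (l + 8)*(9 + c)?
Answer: -134400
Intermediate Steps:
x(l) = 128 + 16*l (x(l) = (l + 8)*(9 + 7) = (8 + l)*16 = 128 + 16*l)
x(16)*(-350) = (128 + 16*16)*(-350) = (128 + 256)*(-350) = 384*(-350) = -134400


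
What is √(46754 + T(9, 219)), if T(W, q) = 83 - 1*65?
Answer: 2*√11693 ≈ 216.27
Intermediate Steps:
T(W, q) = 18 (T(W, q) = 83 - 65 = 18)
√(46754 + T(9, 219)) = √(46754 + 18) = √46772 = 2*√11693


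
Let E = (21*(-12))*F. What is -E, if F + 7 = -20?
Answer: -6804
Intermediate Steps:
F = -27 (F = -7 - 20 = -27)
E = 6804 (E = (21*(-12))*(-27) = -252*(-27) = 6804)
-E = -1*6804 = -6804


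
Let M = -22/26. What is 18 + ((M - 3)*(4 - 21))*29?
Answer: 24884/13 ≈ 1914.2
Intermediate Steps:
M = -11/13 (M = -22*1/26 = -11/13 ≈ -0.84615)
18 + ((M - 3)*(4 - 21))*29 = 18 + ((-11/13 - 3)*(4 - 21))*29 = 18 - 50/13*(-17)*29 = 18 + (850/13)*29 = 18 + 24650/13 = 24884/13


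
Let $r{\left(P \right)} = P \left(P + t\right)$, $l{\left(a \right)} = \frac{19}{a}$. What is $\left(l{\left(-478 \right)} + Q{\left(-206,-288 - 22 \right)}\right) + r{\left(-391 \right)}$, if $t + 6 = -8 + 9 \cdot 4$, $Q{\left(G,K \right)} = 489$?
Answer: $\frac{69199085}{478} \approx 1.4477 \cdot 10^{5}$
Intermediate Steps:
$t = 22$ ($t = -6 + \left(-8 + 9 \cdot 4\right) = -6 + \left(-8 + 36\right) = -6 + 28 = 22$)
$r{\left(P \right)} = P \left(22 + P\right)$ ($r{\left(P \right)} = P \left(P + 22\right) = P \left(22 + P\right)$)
$\left(l{\left(-478 \right)} + Q{\left(-206,-288 - 22 \right)}\right) + r{\left(-391 \right)} = \left(\frac{19}{-478} + 489\right) - 391 \left(22 - 391\right) = \left(19 \left(- \frac{1}{478}\right) + 489\right) - -144279 = \left(- \frac{19}{478} + 489\right) + 144279 = \frac{233723}{478} + 144279 = \frac{69199085}{478}$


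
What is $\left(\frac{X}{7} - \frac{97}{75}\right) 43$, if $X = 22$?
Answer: $\frac{41753}{525} \approx 79.53$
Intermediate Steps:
$\left(\frac{X}{7} - \frac{97}{75}\right) 43 = \left(\frac{22}{7} - \frac{97}{75}\right) 43 = \frac{971}{525} \cdot 43 = \frac{41753}{525}$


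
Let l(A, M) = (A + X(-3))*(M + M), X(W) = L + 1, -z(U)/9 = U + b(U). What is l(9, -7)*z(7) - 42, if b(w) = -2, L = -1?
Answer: 5628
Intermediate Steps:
z(U) = 18 - 9*U (z(U) = -9*(U - 2) = -9*(-2 + U) = 18 - 9*U)
X(W) = 0 (X(W) = -1 + 1 = 0)
l(A, M) = 2*A*M (l(A, M) = (A + 0)*(M + M) = A*(2*M) = 2*A*M)
l(9, -7)*z(7) - 42 = (2*9*(-7))*(18 - 9*7) - 42 = -126*(18 - 63) - 42 = -126*(-45) - 42 = 5670 - 42 = 5628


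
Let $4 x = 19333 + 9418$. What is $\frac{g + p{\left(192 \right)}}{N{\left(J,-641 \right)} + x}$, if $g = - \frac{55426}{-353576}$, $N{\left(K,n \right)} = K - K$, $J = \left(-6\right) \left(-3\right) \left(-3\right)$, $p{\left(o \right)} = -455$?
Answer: $- \frac{80410827}{1270707947} \approx -0.06328$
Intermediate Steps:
$J = -54$ ($J = 18 \left(-3\right) = -54$)
$N{\left(K,n \right)} = 0$
$x = \frac{28751}{4}$ ($x = \frac{19333 + 9418}{4} = \frac{1}{4} \cdot 28751 = \frac{28751}{4} \approx 7187.8$)
$g = \frac{27713}{176788}$ ($g = \left(-55426\right) \left(- \frac{1}{353576}\right) = \frac{27713}{176788} \approx 0.15676$)
$\frac{g + p{\left(192 \right)}}{N{\left(J,-641 \right)} + x} = \frac{\frac{27713}{176788} - 455}{0 + \frac{28751}{4}} = - \frac{80410827}{176788 \cdot \frac{28751}{4}} = \left(- \frac{80410827}{176788}\right) \frac{4}{28751} = - \frac{80410827}{1270707947}$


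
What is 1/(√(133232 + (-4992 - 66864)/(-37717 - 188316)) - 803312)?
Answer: -11348438831/9116335212026990 - 17*√1472093708354/36465340848107960 ≈ -1.2454e-6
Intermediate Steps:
1/(√(133232 + (-4992 - 66864)/(-37717 - 188316)) - 803312) = 1/(√(133232 - 71856/(-226033)) - 803312) = 1/(√(133232 - 71856*(-1/226033)) - 803312) = 1/(√(133232 + 71856/226033) - 803312) = 1/(√(30114900512/226033) - 803312) = 1/(68*√1472093708354/226033 - 803312) = 1/(-803312 + 68*√1472093708354/226033)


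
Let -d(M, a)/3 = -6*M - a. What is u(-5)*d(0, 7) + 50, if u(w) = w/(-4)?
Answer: 305/4 ≈ 76.250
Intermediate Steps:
u(w) = -w/4 (u(w) = w*(-¼) = -w/4)
d(M, a) = 3*a + 18*M (d(M, a) = -3*(-6*M - a) = -3*(-a - 6*M) = 3*a + 18*M)
u(-5)*d(0, 7) + 50 = (-¼*(-5))*(3*7 + 18*0) + 50 = 5*(21 + 0)/4 + 50 = (5/4)*21 + 50 = 105/4 + 50 = 305/4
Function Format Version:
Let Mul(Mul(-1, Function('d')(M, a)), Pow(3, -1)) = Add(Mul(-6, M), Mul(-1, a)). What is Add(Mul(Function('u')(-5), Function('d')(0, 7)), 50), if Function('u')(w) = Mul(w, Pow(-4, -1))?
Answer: Rational(305, 4) ≈ 76.250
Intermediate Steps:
Function('u')(w) = Mul(Rational(-1, 4), w) (Function('u')(w) = Mul(w, Rational(-1, 4)) = Mul(Rational(-1, 4), w))
Function('d')(M, a) = Add(Mul(3, a), Mul(18, M)) (Function('d')(M, a) = Mul(-3, Add(Mul(-6, M), Mul(-1, a))) = Mul(-3, Add(Mul(-1, a), Mul(-6, M))) = Add(Mul(3, a), Mul(18, M)))
Add(Mul(Function('u')(-5), Function('d')(0, 7)), 50) = Add(Mul(Mul(Rational(-1, 4), -5), Add(Mul(3, 7), Mul(18, 0))), 50) = Add(Mul(Rational(5, 4), Add(21, 0)), 50) = Add(Mul(Rational(5, 4), 21), 50) = Add(Rational(105, 4), 50) = Rational(305, 4)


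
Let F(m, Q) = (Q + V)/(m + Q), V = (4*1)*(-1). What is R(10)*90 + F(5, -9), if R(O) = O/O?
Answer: 373/4 ≈ 93.250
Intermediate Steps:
V = -4 (V = 4*(-1) = -4)
R(O) = 1
F(m, Q) = (-4 + Q)/(Q + m) (F(m, Q) = (Q - 4)/(m + Q) = (-4 + Q)/(Q + m))
R(10)*90 + F(5, -9) = 1*90 + (-4 - 9)/(-9 + 5) = 90 - 13/(-4) = 90 - ¼*(-13) = 90 + 13/4 = 373/4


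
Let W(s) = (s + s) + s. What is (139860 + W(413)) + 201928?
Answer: 343027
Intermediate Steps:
W(s) = 3*s (W(s) = 2*s + s = 3*s)
(139860 + W(413)) + 201928 = (139860 + 3*413) + 201928 = (139860 + 1239) + 201928 = 141099 + 201928 = 343027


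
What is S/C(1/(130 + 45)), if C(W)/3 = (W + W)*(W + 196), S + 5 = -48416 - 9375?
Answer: -885001250/102903 ≈ -8600.3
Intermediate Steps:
S = -57796 (S = -5 + (-48416 - 9375) = -5 - 57791 = -57796)
C(W) = 6*W*(196 + W) (C(W) = 3*((W + W)*(W + 196)) = 3*((2*W)*(196 + W)) = 3*(2*W*(196 + W)) = 6*W*(196 + W))
S/C(1/(130 + 45)) = -57796*(130 + 45)/(6*(196 + 1/(130 + 45))) = -57796*175/(6*(196 + 1/175)) = -57796/(6*(1/175)*(34301/175)) = -57796/205806/30625 = -57796*30625/205806 = -885001250/102903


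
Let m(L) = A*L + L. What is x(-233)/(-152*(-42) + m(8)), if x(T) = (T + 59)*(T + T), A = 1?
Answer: 20271/1600 ≈ 12.669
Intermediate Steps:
m(L) = 2*L (m(L) = 1*L + L = L + L = 2*L)
x(T) = 2*T*(59 + T) (x(T) = (59 + T)*(2*T) = 2*T*(59 + T))
x(-233)/(-152*(-42) + m(8)) = (2*(-233)*(59 - 233))/(-152*(-42) + 2*8) = (2*(-233)*(-174))/(6384 + 16) = 81084/6400 = 81084*(1/6400) = 20271/1600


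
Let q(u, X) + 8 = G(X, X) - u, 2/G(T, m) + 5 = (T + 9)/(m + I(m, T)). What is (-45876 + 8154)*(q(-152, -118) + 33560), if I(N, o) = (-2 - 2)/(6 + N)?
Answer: -17116370551812/13463 ≈ -1.2714e+9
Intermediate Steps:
I(N, o) = -4/(6 + N)
G(T, m) = 2/(-5 + (9 + T)/(m - 4/(6 + m))) (G(T, m) = 2/(-5 + (T + 9)/(m - 4/(6 + m))) = 2/(-5 + (9 + T)/(m - 4/(6 + m))))
q(u, X) = -8 - u + 2*(-4 + X*(6 + X))/(20 + (6 + X)*(9 - 4*X)) (q(u, X) = -8 + (2*(-4 + X*(6 + X))/(20 + (6 + X)*(9 + X - 5*X)) - u) = -8 + (2*(-4 + X*(6 + X))/(20 + (6 + X)*(9 - 4*X)) - u) = -8 + (-u + 2*(-4 + X*(6 + X))/(20 + (6 + X)*(9 - 4*X))) = -8 - u + 2*(-4 + X*(6 + X))/(20 + (6 + X)*(9 - 4*X)))
(-45876 + 8154)*(q(-152, -118) + 33560) = (-45876 + 8154)*((-8 - (8 - 152)*(20 + (6 - 118)*(9 - 4*(-118))) + 2*(-118)*(6 - 118))/(20 + (6 - 118)*(9 - 4*(-118))) + 33560) = -37722*((-8 - 1*(-144)*(20 - 112*(9 + 472)) + 2*(-118)*(-112))/(20 - 112*(9 + 472)) + 33560) = -37722*((-8 - 1*(-144)*(20 - 112*481) + 26432)/(20 - 112*481) + 33560) = -37722*((-8 - 1*(-144)*(20 - 53872) + 26432)/(20 - 53872) + 33560) = -37722*((-8 - 1*(-144)*(-53852) + 26432)/(-53852) + 33560) = -37722*(-(-8 - 7754688 + 26432)/53852 + 33560) = -37722*(-1/53852*(-7728264) + 33560) = -37722*(1932066/13463 + 33560) = -37722*453750346/13463 = -17116370551812/13463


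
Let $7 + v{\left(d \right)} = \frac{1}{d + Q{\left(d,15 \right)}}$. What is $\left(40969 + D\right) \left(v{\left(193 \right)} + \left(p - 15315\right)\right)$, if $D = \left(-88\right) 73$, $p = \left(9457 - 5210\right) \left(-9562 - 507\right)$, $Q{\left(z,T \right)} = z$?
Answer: $- \frac{570422546870505}{386} \approx -1.4778 \cdot 10^{12}$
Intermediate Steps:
$p = -42763043$ ($p = 4247 \left(-10069\right) = -42763043$)
$D = -6424$
$v{\left(d \right)} = -7 + \frac{1}{2 d}$ ($v{\left(d \right)} = -7 + \frac{1}{d + d} = -7 + \frac{1}{2 d}$)
$\left(40969 + D\right) \left(v{\left(193 \right)} + \left(p - 15315\right)\right) = \left(40969 - 6424\right) \left(\left(-7 + \frac{1}{2 \cdot 193}\right) - 42778358\right) = 34545 \left(\left(-7 + \frac{1}{2} \cdot \frac{1}{193}\right) - 42778358\right) = 34545 \left(\left(-7 + \frac{1}{386}\right) - 42778358\right) = 34545 \left(- \frac{2701}{386} - 42778358\right) = 34545 \left(- \frac{16512448889}{386}\right) = - \frac{570422546870505}{386}$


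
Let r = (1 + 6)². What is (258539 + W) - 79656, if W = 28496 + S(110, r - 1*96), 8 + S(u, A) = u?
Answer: 207481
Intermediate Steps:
r = 49 (r = 7² = 49)
S(u, A) = -8 + u
W = 28598 (W = 28496 + (-8 + 110) = 28496 + 102 = 28598)
(258539 + W) - 79656 = (258539 + 28598) - 79656 = 287137 - 79656 = 207481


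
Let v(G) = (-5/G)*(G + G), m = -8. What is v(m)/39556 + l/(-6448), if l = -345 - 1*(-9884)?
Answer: -3043461/2056912 ≈ -1.4796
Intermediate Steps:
v(G) = -10 (v(G) = (-5/G)*(2*G) = -10)
l = 9539 (l = -345 + 9884 = 9539)
v(m)/39556 + l/(-6448) = -10/39556 + 9539/(-6448) = -10*1/39556 + 9539*(-1/6448) = -5/19778 - 9539/6448 = -3043461/2056912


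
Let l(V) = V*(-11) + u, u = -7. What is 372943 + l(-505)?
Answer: 378491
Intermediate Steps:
l(V) = -7 - 11*V (l(V) = V*(-11) - 7 = -11*V - 7 = -7 - 11*V)
372943 + l(-505) = 372943 + (-7 - 11*(-505)) = 372943 + (-7 + 5555) = 372943 + 5548 = 378491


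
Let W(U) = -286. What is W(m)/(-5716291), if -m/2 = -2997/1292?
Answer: 286/5716291 ≈ 5.0032e-5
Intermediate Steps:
m = 2997/646 (m = -(-5994)/1292 = -2*(-2997/1292) = 2997/646 ≈ 4.6393)
W(m)/(-5716291) = -286/(-5716291) = -286*(-1/5716291) = 286/5716291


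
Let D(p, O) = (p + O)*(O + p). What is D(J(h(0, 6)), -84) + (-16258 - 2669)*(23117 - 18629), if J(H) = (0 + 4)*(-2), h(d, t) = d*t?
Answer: -84935912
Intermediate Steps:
J(H) = -8 (J(H) = 4*(-2) = -8)
D(p, O) = (O + p)² (D(p, O) = (O + p)*(O + p) = (O + p)²)
D(J(h(0, 6)), -84) + (-16258 - 2669)*(23117 - 18629) = (-84 - 8)² + (-16258 - 2669)*(23117 - 18629) = (-92)² - 18927*4488 = 8464 - 84944376 = -84935912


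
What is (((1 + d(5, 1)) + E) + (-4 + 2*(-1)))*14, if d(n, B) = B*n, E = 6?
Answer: 84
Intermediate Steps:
(((1 + d(5, 1)) + E) + (-4 + 2*(-1)))*14 = (((1 + 1*5) + 6) + (-4 + 2*(-1)))*14 = (((1 + 5) + 6) + (-4 - 2))*14 = ((6 + 6) - 6)*14 = (12 - 6)*14 = 6*14 = 84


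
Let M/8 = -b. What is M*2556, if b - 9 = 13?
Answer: -449856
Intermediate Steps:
b = 22 (b = 9 + 13 = 22)
M = -176 (M = 8*(-1*22) = 8*(-22) = -176)
M*2556 = -176*2556 = -449856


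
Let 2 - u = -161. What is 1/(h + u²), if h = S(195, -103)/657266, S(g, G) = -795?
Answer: 657266/17462899559 ≈ 3.7638e-5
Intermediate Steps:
u = 163 (u = 2 - 1*(-161) = 2 + 161 = 163)
h = -795/657266 ≈ -0.0012096
1/(h + u²) = 1/(-795/657266 + 163²) = 1/(-795/657266 + 26569) = 1/(17462899559/657266) = 657266/17462899559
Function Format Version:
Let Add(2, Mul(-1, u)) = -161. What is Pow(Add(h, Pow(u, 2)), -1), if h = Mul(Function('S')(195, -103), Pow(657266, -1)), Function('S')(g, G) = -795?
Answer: Rational(657266, 17462899559) ≈ 3.7638e-5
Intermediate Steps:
u = 163 (u = Add(2, Mul(-1, -161)) = Add(2, 161) = 163)
h = Rational(-795, 657266) (h = Mul(-795, Pow(657266, -1)) = Mul(-795, Rational(1, 657266)) = Rational(-795, 657266) ≈ -0.0012096)
Pow(Add(h, Pow(u, 2)), -1) = Pow(Add(Rational(-795, 657266), Pow(163, 2)), -1) = Pow(Add(Rational(-795, 657266), 26569), -1) = Pow(Rational(17462899559, 657266), -1) = Rational(657266, 17462899559)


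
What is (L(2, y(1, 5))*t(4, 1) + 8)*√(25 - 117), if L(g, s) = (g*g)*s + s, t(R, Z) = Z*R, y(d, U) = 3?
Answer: 136*I*√23 ≈ 652.23*I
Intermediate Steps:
t(R, Z) = R*Z
L(g, s) = s + s*g² (L(g, s) = g²*s + s = s*g² + s = s + s*g²)
(L(2, y(1, 5))*t(4, 1) + 8)*√(25 - 117) = ((3*(1 + 2²))*(4*1) + 8)*√(25 - 117) = ((3*(1 + 4))*4 + 8)*√(-92) = ((3*5)*4 + 8)*(2*I*√23) = (15*4 + 8)*(2*I*√23) = (60 + 8)*(2*I*√23) = 68*(2*I*√23) = 136*I*√23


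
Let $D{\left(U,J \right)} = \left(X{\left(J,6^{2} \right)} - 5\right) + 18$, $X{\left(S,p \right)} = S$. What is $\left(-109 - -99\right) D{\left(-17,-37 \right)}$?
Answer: $240$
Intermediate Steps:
$D{\left(U,J \right)} = 13 + J$ ($D{\left(U,J \right)} = \left(J - 5\right) + 18 = \left(-5 + J\right) + 18 = 13 + J$)
$\left(-109 - -99\right) D{\left(-17,-37 \right)} = \left(-109 - -99\right) \left(13 - 37\right) = \left(-109 + 99\right) \left(-24\right) = \left(-10\right) \left(-24\right) = 240$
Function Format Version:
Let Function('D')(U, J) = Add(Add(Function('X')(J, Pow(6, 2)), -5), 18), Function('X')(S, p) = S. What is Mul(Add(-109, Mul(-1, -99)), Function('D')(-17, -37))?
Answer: 240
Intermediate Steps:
Function('D')(U, J) = Add(13, J) (Function('D')(U, J) = Add(Add(J, -5), 18) = Add(Add(-5, J), 18) = Add(13, J))
Mul(Add(-109, Mul(-1, -99)), Function('D')(-17, -37)) = Mul(Add(-109, Mul(-1, -99)), Add(13, -37)) = Mul(Add(-109, 99), -24) = Mul(-10, -24) = 240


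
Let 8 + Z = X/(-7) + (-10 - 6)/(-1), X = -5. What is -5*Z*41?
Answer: -12505/7 ≈ -1786.4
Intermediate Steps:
Z = 61/7 (Z = -8 + (-5/(-7) + (-10 - 6)/(-1)) = -8 + (-5*(-⅐) - 16*(-1)) = -8 + (5/7 + 16) = -8 + 117/7 = 61/7 ≈ 8.7143)
-5*Z*41 = -5*61/7*41 = -305/7*41 = -12505/7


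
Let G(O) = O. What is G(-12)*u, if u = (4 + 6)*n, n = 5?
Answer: -600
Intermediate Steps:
u = 50 (u = (4 + 6)*5 = 10*5 = 50)
G(-12)*u = -12*50 = -600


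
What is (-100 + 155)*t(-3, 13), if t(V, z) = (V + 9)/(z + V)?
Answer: 33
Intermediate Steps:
t(V, z) = (9 + V)/(V + z)
(-100 + 155)*t(-3, 13) = (-100 + 155)*((9 - 3)/(-3 + 13)) = 55*(6/10) = 55*((1/10)*6) = 55*(3/5) = 33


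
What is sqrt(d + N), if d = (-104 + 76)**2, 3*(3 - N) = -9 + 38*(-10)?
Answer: 5*sqrt(330)/3 ≈ 30.276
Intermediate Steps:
N = 398/3 (N = 3 - (-9 + 38*(-10))/3 = 3 - (-9 - 380)/3 = 3 - 1/3*(-389) = 3 + 389/3 = 398/3 ≈ 132.67)
d = 784 (d = (-28)**2 = 784)
sqrt(d + N) = sqrt(784 + 398/3) = sqrt(2750/3) = 5*sqrt(330)/3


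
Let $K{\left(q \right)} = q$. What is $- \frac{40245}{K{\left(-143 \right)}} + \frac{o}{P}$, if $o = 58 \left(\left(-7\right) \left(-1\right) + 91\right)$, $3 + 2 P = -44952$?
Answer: $\frac{1807588351}{6428565} \approx 281.18$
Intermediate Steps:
$P = - \frac{44955}{2}$ ($P = - \frac{3}{2} + \frac{1}{2} \left(-44952\right) = - \frac{3}{2} - 22476 = - \frac{44955}{2} \approx -22478.0$)
$o = 5684$ ($o = 58 \left(7 + 91\right) = 58 \cdot 98 = 5684$)
$- \frac{40245}{K{\left(-143 \right)}} + \frac{o}{P} = - \frac{40245}{-143} + \frac{5684}{- \frac{44955}{2}} = \left(-40245\right) \left(- \frac{1}{143}\right) + 5684 \left(- \frac{2}{44955}\right) = \frac{40245}{143} - \frac{11368}{44955} = \frac{1807588351}{6428565}$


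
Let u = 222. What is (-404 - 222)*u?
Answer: -138972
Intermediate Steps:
(-404 - 222)*u = (-404 - 222)*222 = -626*222 = -138972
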